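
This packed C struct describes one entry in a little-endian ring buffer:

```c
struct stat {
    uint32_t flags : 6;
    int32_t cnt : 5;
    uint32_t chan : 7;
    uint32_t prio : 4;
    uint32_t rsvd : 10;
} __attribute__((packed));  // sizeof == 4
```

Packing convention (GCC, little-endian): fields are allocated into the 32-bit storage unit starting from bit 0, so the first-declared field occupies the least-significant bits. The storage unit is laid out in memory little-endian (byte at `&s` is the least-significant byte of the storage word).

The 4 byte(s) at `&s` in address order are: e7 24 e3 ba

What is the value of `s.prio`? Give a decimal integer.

8

[0]=0xe7 [1]=0x24 [2]=0xe3 [3]=0xba (little-endian) → word 0xbae324e7
flags:6 @ bit 0 → (0xbae324e7>>0)&0x3f = 0x27
cnt:5 @ bit 6 → (0xbae324e7>>6)&0x1f = 0x13
chan:7 @ bit 11 → (0xbae324e7>>11)&0x7f = 0x64
prio:4 @ bit 18 → (0xbae324e7>>18)&0xf = 0x8  ←
rsvd:10 @ bit 22 → (0xbae324e7>>22)&0x3ff = 0x2eb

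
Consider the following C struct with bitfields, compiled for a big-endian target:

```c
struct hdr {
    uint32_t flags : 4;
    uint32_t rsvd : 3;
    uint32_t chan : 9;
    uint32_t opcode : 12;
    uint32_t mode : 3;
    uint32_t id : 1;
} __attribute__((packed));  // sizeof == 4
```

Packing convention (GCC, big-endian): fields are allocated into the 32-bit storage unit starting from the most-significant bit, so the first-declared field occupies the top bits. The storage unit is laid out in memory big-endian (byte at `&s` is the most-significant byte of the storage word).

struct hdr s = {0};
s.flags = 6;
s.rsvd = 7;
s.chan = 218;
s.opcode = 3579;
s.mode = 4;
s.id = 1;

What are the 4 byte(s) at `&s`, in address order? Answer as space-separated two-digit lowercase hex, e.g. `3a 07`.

6e da df b9

flags:4 = 6 → 0x6 << 28 → word 0x60000000
rsvd:3 = 7 → 0x7 << 25 → word 0x6e000000
chan:9 = 218 → 0xda << 16 → word 0x6eda0000
opcode:12 = 3579 → 0xdfb << 4 → word 0x6edadfb0
mode:3 = 4 → 0x4 << 1 → word 0x6edadfb8
id:1 = 1 → 0x1 << 0 → word 0x6edadfb9
word = 0x6edadfb9 → big-endian bytes:
  [0]=0x6e  [1]=0xda  [2]=0xdf  [3]=0xb9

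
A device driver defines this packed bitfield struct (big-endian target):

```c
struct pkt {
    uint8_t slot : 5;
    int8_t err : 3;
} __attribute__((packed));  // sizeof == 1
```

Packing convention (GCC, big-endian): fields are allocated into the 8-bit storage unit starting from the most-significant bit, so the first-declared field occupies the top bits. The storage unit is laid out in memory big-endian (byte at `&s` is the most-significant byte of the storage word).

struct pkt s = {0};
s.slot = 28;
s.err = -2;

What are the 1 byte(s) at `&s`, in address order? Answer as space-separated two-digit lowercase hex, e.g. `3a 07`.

e6

slot:5 = 28 → 0x1c << 3 → word 0xe0
err:3 = -2 → 0x6 << 0 → word 0xe6
word = 0xe6 → big-endian bytes:
  [0]=0xe6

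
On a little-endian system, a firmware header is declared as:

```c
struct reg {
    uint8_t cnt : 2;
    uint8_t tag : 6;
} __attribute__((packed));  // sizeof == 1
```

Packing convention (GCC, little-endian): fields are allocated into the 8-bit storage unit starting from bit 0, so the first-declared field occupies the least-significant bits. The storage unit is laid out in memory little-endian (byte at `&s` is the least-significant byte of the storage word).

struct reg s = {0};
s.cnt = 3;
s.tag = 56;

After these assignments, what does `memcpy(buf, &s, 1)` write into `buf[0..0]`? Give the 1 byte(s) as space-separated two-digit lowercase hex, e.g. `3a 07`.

cnt (2b) val=3 bits=0x3 at bit 0: 0x03
tag (6b) val=56 bits=0x38 at bit 2: 0xe3
word = 0xe3 → little-endian bytes:
  [0]=0xe3

e3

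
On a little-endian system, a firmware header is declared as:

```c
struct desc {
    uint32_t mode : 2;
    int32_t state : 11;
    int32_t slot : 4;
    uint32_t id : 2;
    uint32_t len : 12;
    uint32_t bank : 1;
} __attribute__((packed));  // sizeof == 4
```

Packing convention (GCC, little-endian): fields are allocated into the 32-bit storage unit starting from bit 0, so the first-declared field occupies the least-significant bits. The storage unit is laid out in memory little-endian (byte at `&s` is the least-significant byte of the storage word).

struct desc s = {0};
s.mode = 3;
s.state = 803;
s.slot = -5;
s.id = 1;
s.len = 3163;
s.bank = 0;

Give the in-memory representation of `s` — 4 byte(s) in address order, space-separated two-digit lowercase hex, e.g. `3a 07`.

[0+:2] mode=3 & 0x3 = 0x3; word=0x00000003
[2+:11] state=803 & 0x7ff = 0x323; word=0x00000c8f
[13+:4] slot=-5 & 0xf = 0xb; word=0x00016c8f
[17+:2] id=1 & 0x3 = 0x1; word=0x00036c8f
[19+:12] len=3163 & 0xfff = 0xc5b; word=0x62db6c8f
[31+:1] bank=0 & 0x1 = 0x0; word=0x62db6c8f
word = 0x62db6c8f → little-endian bytes:
  [0]=0x8f  [1]=0x6c  [2]=0xdb  [3]=0x62

8f 6c db 62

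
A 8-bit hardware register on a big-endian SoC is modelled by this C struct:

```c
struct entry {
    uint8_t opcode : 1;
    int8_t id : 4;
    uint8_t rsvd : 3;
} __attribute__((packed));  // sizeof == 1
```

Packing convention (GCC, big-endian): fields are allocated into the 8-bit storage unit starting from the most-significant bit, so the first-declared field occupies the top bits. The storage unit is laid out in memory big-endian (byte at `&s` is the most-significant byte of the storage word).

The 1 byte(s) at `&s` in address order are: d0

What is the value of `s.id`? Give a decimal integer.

-6

[0]=0xd0 (big-endian) → word 0xd0
opcode:1 @ bit 7 → (0xd0>>7)&0x1 = 0x1
id:4 @ bit 3 → (0xd0>>3)&0xf = 0xa  ←
rsvd:3 @ bit 0 → (0xd0>>0)&0x7 = 0x0
id signed 4b, MSB=1: 10 - 16 = -6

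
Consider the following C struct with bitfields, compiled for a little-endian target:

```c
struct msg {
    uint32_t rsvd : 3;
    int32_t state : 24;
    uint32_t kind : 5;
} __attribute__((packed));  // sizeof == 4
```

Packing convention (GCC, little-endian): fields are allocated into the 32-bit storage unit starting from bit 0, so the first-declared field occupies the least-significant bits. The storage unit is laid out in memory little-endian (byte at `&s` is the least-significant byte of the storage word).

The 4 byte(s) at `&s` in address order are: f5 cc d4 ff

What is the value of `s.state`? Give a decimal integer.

-353890

[0]=0xf5 [1]=0xcc [2]=0xd4 [3]=0xff (little-endian) → word 0xffd4ccf5
rsvd:3 @ bit 0 → (0xffd4ccf5>>0)&0x7 = 0x5
state:24 @ bit 3 → (0xffd4ccf5>>3)&0xffffff = 0xfa999e  ←
kind:5 @ bit 27 → (0xffd4ccf5>>27)&0x1f = 0x1f
state signed 24b, MSB=1: 16423326 - 16777216 = -353890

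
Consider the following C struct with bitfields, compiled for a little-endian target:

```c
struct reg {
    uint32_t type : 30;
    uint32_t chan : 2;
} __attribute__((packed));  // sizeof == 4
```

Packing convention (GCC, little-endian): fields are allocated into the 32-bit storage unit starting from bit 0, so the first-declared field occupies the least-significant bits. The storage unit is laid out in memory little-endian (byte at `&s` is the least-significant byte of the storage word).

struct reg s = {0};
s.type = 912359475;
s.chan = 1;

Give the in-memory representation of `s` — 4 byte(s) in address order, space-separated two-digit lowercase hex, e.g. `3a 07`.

type:30 = 912359475 → 0x36618033 << 0 → word 0x36618033
chan:2 = 1 → 0x1 << 30 → word 0x76618033
word = 0x76618033 → little-endian bytes:
  [0]=0x33  [1]=0x80  [2]=0x61  [3]=0x76

33 80 61 76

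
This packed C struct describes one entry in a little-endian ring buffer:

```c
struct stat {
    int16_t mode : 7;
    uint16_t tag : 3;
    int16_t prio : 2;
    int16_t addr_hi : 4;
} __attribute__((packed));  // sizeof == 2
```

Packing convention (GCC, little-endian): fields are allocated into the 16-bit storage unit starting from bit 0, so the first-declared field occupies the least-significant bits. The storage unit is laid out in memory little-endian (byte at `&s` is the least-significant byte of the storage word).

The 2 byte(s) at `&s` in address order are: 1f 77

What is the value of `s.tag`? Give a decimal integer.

6

[0]=0x1f [1]=0x77 (little-endian) → word 0x771f
mode [0+:7] = (word>>0) & 0x7f = 31
tag [7+:3] = (word>>7) & 0x7 = 6  ←
prio [10+:2] = (word>>10) & 0x3 = 1
addr_hi [12+:4] = (word>>12) & 0xf = 7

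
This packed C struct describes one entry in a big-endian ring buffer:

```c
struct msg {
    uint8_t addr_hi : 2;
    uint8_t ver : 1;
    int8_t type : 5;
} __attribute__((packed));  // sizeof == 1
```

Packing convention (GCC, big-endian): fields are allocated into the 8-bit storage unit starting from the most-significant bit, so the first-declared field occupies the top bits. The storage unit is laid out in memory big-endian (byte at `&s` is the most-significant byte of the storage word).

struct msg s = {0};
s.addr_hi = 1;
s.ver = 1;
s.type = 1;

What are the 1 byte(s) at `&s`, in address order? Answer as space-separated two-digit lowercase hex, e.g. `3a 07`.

addr_hi (2b) val=1 bits=0x1 at bit 6: 0x40
ver (1b) val=1 bits=0x1 at bit 5: 0x60
type (5b) val=1 bits=0x1 at bit 0: 0x61
word = 0x61 → big-endian bytes:
  [0]=0x61

61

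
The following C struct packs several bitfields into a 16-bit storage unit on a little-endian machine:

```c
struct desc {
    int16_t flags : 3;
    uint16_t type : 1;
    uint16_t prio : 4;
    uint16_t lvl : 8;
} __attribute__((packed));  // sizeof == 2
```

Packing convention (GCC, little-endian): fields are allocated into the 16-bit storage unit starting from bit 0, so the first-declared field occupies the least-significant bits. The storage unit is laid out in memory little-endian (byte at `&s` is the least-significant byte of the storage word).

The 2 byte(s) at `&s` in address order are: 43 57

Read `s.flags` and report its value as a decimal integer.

3

[0]=0x43 [1]=0x57 (little-endian) → word 0x5743
flags [0+:3] = (word>>0) & 0x7 = 3  ←
type [3+:1] = (word>>3) & 0x1 = 0
prio [4+:4] = (word>>4) & 0xf = 4
lvl [8+:8] = (word>>8) & 0xff = 87
flags signed 3b, MSB=0: value = 3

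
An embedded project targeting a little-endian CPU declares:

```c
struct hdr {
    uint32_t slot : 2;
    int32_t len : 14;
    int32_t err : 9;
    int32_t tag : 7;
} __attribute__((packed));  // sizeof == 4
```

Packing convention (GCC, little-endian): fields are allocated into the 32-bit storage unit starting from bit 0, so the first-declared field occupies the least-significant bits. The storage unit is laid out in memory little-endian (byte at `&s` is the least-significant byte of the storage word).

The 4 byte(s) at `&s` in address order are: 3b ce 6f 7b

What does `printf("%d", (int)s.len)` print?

-3186

[0]=0x3b [1]=0xce [2]=0x6f [3]=0x7b (little-endian) → word 0x7b6fce3b
slot [0+:2] = (word>>0) & 0x3 = 3
len [2+:14] = (word>>2) & 0x3fff = 13198  ←
err [16+:9] = (word>>16) & 0x1ff = 367
tag [25+:7] = (word>>25) & 0x7f = 61
len signed 14b, MSB=1: 13198 - 16384 = -3186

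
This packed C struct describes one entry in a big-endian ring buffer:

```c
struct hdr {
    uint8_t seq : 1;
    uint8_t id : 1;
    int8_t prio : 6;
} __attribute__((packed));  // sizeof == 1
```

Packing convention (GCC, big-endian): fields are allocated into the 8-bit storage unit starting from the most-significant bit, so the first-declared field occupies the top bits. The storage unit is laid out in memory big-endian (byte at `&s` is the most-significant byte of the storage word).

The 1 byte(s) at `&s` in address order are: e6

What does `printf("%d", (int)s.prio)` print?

-26

[0]=0xe6 (big-endian) → word 0xe6
seq [7+:1] = (word>>7) & 0x1 = 1
id [6+:1] = (word>>6) & 0x1 = 1
prio [0+:6] = (word>>0) & 0x3f = 38  ←
prio signed 6b, MSB=1: 38 - 64 = -26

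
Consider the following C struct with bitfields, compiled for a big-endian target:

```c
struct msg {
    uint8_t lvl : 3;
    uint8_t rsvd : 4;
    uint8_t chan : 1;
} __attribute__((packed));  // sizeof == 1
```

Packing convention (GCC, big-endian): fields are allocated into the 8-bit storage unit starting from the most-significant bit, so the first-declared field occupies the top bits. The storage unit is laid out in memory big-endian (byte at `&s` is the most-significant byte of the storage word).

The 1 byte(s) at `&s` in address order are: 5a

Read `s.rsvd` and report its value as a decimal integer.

[0]=0x5a (big-endian) → word 0x5a
lvl:3 @ bit 5 → (0x5a>>5)&0x7 = 0x2
rsvd:4 @ bit 1 → (0x5a>>1)&0xf = 0xd  ←
chan:1 @ bit 0 → (0x5a>>0)&0x1 = 0x0

13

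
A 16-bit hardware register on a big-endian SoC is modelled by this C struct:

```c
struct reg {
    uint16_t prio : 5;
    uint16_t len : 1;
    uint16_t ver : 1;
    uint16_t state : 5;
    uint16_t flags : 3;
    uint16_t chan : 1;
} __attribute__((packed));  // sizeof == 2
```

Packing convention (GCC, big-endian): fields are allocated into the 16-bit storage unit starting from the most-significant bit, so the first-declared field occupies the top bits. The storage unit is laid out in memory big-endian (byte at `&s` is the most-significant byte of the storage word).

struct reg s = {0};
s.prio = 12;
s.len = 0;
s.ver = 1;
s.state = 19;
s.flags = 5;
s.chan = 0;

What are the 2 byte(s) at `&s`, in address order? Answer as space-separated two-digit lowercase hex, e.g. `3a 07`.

prio (5b) val=12 bits=0xc at bit 11: 0x6000
len (1b) val=0 bits=0x0 at bit 10: 0x6000
ver (1b) val=1 bits=0x1 at bit 9: 0x6200
state (5b) val=19 bits=0x13 at bit 4: 0x6330
flags (3b) val=5 bits=0x5 at bit 1: 0x633a
chan (1b) val=0 bits=0x0 at bit 0: 0x633a
word = 0x633a → big-endian bytes:
  [0]=0x63  [1]=0x3a

63 3a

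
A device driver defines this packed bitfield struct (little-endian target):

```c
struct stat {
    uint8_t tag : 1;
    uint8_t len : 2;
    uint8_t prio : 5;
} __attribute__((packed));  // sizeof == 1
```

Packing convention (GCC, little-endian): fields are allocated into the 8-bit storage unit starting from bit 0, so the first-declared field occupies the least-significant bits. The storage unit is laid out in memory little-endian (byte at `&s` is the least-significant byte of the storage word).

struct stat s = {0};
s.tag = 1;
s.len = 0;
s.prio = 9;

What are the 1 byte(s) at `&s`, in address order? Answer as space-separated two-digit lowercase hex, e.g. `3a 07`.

tag:1 = 1 → 0x1 << 0 → word 0x01
len:2 = 0 → 0x0 << 1 → word 0x01
prio:5 = 9 → 0x9 << 3 → word 0x49
word = 0x49 → little-endian bytes:
  [0]=0x49

49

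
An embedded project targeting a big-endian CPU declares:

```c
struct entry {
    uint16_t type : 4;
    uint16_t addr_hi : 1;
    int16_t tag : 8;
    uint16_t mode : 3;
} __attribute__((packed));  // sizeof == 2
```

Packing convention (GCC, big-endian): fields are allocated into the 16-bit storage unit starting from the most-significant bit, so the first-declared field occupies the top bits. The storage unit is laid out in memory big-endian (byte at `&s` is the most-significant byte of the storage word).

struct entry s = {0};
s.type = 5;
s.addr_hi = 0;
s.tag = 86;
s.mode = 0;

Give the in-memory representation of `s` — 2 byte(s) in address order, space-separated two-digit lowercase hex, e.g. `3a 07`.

52 b0

type:4 = 5 → 0x5 << 12 → word 0x5000
addr_hi:1 = 0 → 0x0 << 11 → word 0x5000
tag:8 = 86 → 0x56 << 3 → word 0x52b0
mode:3 = 0 → 0x0 << 0 → word 0x52b0
word = 0x52b0 → big-endian bytes:
  [0]=0x52  [1]=0xb0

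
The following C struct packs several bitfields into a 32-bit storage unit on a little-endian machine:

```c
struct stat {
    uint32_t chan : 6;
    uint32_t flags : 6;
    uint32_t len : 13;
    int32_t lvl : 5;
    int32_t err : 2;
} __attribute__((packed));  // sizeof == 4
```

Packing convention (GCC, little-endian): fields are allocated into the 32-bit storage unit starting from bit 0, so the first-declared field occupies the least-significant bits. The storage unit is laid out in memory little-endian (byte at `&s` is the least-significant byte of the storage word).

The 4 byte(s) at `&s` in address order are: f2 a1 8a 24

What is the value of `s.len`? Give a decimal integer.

[0]=0xf2 [1]=0xa1 [2]=0x8a [3]=0x24 (little-endian) → word 0x248aa1f2
chan:6 @ bit 0 → (0x248aa1f2>>0)&0x3f = 0x32
flags:6 @ bit 6 → (0x248aa1f2>>6)&0x3f = 0x7
len:13 @ bit 12 → (0x248aa1f2>>12)&0x1fff = 0x8aa  ←
lvl:5 @ bit 25 → (0x248aa1f2>>25)&0x1f = 0x12
err:2 @ bit 30 → (0x248aa1f2>>30)&0x3 = 0x0

2218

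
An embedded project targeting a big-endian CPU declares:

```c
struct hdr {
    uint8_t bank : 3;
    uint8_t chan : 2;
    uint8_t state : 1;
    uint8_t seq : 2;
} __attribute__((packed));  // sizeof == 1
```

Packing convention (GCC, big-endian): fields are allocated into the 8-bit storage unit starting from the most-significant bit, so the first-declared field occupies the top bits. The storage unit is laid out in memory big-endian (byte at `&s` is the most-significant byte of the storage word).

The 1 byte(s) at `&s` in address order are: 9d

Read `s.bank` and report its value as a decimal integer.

[0]=0x9d (big-endian) → word 0x9d
bank:3 @ bit 5 → (0x9d>>5)&0x7 = 0x4  ←
chan:2 @ bit 3 → (0x9d>>3)&0x3 = 0x3
state:1 @ bit 2 → (0x9d>>2)&0x1 = 0x1
seq:2 @ bit 0 → (0x9d>>0)&0x3 = 0x1

4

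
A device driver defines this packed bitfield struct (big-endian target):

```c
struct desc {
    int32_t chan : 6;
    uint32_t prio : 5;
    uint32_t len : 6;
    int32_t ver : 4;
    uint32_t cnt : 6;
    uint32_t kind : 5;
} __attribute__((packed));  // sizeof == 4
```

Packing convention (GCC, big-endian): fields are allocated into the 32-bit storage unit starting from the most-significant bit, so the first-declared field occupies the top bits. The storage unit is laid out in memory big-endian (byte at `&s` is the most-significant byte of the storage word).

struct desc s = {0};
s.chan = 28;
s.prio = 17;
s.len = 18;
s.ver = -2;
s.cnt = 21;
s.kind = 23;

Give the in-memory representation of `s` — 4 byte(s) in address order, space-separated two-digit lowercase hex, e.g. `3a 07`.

72 29 72 b7

chan (6b) val=28 bits=0x1c at bit 26: 0x70000000
prio (5b) val=17 bits=0x11 at bit 21: 0x72200000
len (6b) val=18 bits=0x12 at bit 15: 0x72290000
ver (4b) val=-2 bits=0xe at bit 11: 0x72297000
cnt (6b) val=21 bits=0x15 at bit 5: 0x722972a0
kind (5b) val=23 bits=0x17 at bit 0: 0x722972b7
word = 0x722972b7 → big-endian bytes:
  [0]=0x72  [1]=0x29  [2]=0x72  [3]=0xb7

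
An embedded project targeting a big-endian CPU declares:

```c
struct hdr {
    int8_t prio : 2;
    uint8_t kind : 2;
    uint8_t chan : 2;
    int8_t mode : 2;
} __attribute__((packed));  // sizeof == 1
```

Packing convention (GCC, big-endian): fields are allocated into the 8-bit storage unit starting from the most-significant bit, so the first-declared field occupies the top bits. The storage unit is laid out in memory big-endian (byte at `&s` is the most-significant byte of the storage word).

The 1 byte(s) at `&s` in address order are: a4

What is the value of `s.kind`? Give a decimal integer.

[0]=0xa4 (big-endian) → word 0xa4
prio:2 @ bit 6 → (0xa4>>6)&0x3 = 0x2
kind:2 @ bit 4 → (0xa4>>4)&0x3 = 0x2  ←
chan:2 @ bit 2 → (0xa4>>2)&0x3 = 0x1
mode:2 @ bit 0 → (0xa4>>0)&0x3 = 0x0

2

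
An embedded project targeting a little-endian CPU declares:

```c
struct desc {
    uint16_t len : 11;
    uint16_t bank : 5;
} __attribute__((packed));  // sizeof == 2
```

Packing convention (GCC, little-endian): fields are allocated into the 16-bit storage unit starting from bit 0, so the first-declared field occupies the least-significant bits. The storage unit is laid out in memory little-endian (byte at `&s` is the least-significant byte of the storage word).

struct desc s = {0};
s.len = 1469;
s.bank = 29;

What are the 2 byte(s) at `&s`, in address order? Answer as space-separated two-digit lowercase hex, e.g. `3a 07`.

len:11 = 1469 → 0x5bd << 0 → word 0x05bd
bank:5 = 29 → 0x1d << 11 → word 0xedbd
word = 0xedbd → little-endian bytes:
  [0]=0xbd  [1]=0xed

bd ed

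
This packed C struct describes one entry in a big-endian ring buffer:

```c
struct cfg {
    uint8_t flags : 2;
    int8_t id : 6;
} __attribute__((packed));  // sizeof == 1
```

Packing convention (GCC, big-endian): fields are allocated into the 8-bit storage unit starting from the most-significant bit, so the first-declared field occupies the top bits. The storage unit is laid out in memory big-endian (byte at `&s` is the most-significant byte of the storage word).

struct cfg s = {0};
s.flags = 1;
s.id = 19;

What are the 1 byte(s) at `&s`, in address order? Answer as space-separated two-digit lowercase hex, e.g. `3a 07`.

53

flags:2 = 1 → 0x1 << 6 → word 0x40
id:6 = 19 → 0x13 << 0 → word 0x53
word = 0x53 → big-endian bytes:
  [0]=0x53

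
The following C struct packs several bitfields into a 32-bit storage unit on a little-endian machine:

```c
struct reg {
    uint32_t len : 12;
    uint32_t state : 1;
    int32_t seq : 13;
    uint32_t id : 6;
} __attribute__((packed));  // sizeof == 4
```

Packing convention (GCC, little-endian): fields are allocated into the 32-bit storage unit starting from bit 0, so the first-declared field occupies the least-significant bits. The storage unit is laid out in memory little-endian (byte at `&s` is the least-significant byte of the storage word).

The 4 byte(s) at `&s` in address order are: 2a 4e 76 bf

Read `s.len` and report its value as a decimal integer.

[0]=0x2a [1]=0x4e [2]=0x76 [3]=0xbf (little-endian) → word 0xbf764e2a
len [0+:12] = (word>>0) & 0xfff = 3626  ←
state [12+:1] = (word>>12) & 0x1 = 0
seq [13+:13] = (word>>13) & 0x1fff = 7090
id [26+:6] = (word>>26) & 0x3f = 47

3626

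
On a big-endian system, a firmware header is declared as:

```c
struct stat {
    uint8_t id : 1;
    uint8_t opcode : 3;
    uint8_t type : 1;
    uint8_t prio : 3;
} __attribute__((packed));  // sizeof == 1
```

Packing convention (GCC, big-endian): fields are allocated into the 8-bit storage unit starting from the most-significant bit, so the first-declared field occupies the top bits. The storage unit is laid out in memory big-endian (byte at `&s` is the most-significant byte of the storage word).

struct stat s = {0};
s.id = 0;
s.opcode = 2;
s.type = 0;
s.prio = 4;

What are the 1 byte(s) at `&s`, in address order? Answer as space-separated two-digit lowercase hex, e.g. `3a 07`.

id:1 = 0 → 0x0 << 7 → word 0x00
opcode:3 = 2 → 0x2 << 4 → word 0x20
type:1 = 0 → 0x0 << 3 → word 0x20
prio:3 = 4 → 0x4 << 0 → word 0x24
word = 0x24 → big-endian bytes:
  [0]=0x24

24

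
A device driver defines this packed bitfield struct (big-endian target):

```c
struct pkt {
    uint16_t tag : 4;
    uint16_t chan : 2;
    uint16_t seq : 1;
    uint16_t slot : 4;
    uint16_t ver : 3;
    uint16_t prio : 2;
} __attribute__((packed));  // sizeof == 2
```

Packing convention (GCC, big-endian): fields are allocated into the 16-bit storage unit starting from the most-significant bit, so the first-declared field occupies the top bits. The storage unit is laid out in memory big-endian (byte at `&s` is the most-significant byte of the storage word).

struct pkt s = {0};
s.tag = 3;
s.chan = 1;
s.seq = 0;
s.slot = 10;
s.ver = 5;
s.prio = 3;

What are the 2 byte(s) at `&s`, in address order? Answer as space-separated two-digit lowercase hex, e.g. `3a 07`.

35 57

[12+:4] tag=3 & 0xf = 0x3; word=0x3000
[10+:2] chan=1 & 0x3 = 0x1; word=0x3400
[9+:1] seq=0 & 0x1 = 0x0; word=0x3400
[5+:4] slot=10 & 0xf = 0xa; word=0x3540
[2+:3] ver=5 & 0x7 = 0x5; word=0x3554
[0+:2] prio=3 & 0x3 = 0x3; word=0x3557
word = 0x3557 → big-endian bytes:
  [0]=0x35  [1]=0x57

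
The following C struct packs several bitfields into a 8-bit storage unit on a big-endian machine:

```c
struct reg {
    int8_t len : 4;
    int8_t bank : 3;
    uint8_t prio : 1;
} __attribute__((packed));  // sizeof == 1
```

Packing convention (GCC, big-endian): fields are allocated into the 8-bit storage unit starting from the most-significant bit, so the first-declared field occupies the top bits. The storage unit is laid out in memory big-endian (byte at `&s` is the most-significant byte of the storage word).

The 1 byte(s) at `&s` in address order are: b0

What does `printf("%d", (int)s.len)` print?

[0]=0xb0 (big-endian) → word 0xb0
len [4+:4] = (word>>4) & 0xf = 11  ←
bank [1+:3] = (word>>1) & 0x7 = 0
prio [0+:1] = (word>>0) & 0x1 = 0
len signed 4b, MSB=1: 11 - 16 = -5

-5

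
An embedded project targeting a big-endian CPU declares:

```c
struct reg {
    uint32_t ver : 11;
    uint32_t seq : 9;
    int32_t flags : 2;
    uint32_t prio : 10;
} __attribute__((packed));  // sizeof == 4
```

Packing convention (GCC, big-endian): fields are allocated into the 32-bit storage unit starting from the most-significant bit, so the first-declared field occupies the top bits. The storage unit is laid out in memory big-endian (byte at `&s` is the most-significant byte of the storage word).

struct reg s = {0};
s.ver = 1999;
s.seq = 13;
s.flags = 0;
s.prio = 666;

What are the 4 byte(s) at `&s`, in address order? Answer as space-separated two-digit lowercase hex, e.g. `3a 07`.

f9 e0 d2 9a

ver:11 = 1999 → 0x7cf << 21 → word 0xf9e00000
seq:9 = 13 → 0xd << 12 → word 0xf9e0d000
flags:2 = 0 → 0x0 << 10 → word 0xf9e0d000
prio:10 = 666 → 0x29a << 0 → word 0xf9e0d29a
word = 0xf9e0d29a → big-endian bytes:
  [0]=0xf9  [1]=0xe0  [2]=0xd2  [3]=0x9a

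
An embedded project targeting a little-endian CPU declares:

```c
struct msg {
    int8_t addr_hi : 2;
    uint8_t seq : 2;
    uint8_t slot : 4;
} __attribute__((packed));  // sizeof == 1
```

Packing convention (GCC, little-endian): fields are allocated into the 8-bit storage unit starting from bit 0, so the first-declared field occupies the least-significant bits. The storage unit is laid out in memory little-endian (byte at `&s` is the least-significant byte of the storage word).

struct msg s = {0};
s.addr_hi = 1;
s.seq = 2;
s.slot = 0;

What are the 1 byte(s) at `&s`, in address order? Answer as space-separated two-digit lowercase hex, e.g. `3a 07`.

09

addr_hi:2 = 1 → 0x1 << 0 → word 0x01
seq:2 = 2 → 0x2 << 2 → word 0x09
slot:4 = 0 → 0x0 << 4 → word 0x09
word = 0x09 → little-endian bytes:
  [0]=0x09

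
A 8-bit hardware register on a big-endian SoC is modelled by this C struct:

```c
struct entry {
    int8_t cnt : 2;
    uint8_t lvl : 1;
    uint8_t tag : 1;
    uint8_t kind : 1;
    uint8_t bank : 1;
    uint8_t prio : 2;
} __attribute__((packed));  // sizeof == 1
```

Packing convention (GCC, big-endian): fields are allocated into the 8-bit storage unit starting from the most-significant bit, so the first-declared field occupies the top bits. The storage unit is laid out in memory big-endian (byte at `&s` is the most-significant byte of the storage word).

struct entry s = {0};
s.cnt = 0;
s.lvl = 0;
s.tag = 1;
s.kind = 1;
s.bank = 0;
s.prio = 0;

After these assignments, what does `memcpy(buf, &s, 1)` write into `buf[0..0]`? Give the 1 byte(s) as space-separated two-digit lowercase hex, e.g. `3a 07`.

cnt:2 = 0 → 0x0 << 6 → word 0x00
lvl:1 = 0 → 0x0 << 5 → word 0x00
tag:1 = 1 → 0x1 << 4 → word 0x10
kind:1 = 1 → 0x1 << 3 → word 0x18
bank:1 = 0 → 0x0 << 2 → word 0x18
prio:2 = 0 → 0x0 << 0 → word 0x18
word = 0x18 → big-endian bytes:
  [0]=0x18

18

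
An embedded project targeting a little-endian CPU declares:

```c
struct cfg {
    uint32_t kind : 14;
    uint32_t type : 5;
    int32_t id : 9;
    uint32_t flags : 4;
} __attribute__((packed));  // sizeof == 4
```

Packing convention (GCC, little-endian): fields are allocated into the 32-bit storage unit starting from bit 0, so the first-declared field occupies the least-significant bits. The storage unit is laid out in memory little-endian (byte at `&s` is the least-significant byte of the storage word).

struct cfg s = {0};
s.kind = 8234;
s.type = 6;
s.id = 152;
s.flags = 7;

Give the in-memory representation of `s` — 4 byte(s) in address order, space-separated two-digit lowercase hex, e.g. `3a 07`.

kind:14 = 8234 → 0x202a << 0 → word 0x0000202a
type:5 = 6 → 0x6 << 14 → word 0x0001a02a
id:9 = 152 → 0x98 << 19 → word 0x04c1a02a
flags:4 = 7 → 0x7 << 28 → word 0x74c1a02a
word = 0x74c1a02a → little-endian bytes:
  [0]=0x2a  [1]=0xa0  [2]=0xc1  [3]=0x74

2a a0 c1 74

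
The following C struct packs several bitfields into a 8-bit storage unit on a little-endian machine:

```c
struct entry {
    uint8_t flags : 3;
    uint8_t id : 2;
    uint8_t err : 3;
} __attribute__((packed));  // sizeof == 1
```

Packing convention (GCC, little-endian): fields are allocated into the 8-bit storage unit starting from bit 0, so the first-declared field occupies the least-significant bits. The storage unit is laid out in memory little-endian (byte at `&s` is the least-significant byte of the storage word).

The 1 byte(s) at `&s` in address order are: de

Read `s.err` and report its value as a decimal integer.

6

[0]=0xde (little-endian) → word 0xde
flags:3 @ bit 0 → (0xde>>0)&0x7 = 0x6
id:2 @ bit 3 → (0xde>>3)&0x3 = 0x3
err:3 @ bit 5 → (0xde>>5)&0x7 = 0x6  ←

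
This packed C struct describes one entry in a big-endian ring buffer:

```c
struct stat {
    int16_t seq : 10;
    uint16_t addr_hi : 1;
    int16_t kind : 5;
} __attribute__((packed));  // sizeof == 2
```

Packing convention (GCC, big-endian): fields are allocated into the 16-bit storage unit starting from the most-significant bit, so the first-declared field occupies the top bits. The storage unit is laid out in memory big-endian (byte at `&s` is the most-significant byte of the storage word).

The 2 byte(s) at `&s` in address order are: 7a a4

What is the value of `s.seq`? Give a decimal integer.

[0]=0x7a [1]=0xa4 (big-endian) → word 0x7aa4
seq:10 @ bit 6 → (0x7aa4>>6)&0x3ff = 0x1ea  ←
addr_hi:1 @ bit 5 → (0x7aa4>>5)&0x1 = 0x1
kind:5 @ bit 0 → (0x7aa4>>0)&0x1f = 0x4
seq signed 10b, MSB=0: value = 490

490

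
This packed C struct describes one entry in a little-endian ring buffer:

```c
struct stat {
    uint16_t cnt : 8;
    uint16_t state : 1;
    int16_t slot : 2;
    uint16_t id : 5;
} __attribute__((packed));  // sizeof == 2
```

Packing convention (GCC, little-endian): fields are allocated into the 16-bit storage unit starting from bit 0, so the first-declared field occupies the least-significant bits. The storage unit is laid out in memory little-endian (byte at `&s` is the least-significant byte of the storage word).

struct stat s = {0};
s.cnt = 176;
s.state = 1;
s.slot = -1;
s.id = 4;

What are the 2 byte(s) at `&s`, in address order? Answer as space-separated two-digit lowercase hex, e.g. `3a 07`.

b0 27

cnt (8b) val=176 bits=0xb0 at bit 0: 0x00b0
state (1b) val=1 bits=0x1 at bit 8: 0x01b0
slot (2b) val=-1 bits=0x3 at bit 9: 0x07b0
id (5b) val=4 bits=0x4 at bit 11: 0x27b0
word = 0x27b0 → little-endian bytes:
  [0]=0xb0  [1]=0x27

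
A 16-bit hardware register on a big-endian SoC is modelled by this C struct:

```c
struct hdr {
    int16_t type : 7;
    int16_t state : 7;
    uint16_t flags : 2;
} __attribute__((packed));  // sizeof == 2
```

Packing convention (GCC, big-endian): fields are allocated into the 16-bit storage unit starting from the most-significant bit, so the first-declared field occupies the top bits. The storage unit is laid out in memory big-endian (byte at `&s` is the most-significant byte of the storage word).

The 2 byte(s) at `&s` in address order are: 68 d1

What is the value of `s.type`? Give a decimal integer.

[0]=0x68 [1]=0xd1 (big-endian) → word 0x68d1
type:7 @ bit 9 → (0x68d1>>9)&0x7f = 0x34  ←
state:7 @ bit 2 → (0x68d1>>2)&0x7f = 0x34
flags:2 @ bit 0 → (0x68d1>>0)&0x3 = 0x1
type signed 7b, MSB=0: value = 52

52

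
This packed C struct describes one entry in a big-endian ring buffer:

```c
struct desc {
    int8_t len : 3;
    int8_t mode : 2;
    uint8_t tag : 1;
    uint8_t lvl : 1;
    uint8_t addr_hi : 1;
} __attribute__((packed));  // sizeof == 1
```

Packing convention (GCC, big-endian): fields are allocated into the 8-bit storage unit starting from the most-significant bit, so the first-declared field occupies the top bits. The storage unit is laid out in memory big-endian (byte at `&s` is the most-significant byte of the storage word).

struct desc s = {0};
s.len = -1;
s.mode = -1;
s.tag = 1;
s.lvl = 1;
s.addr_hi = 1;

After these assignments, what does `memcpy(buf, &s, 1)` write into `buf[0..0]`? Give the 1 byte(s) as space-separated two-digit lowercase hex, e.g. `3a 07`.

[5+:3] len=-1 & 0x7 = 0x7; word=0xe0
[3+:2] mode=-1 & 0x3 = 0x3; word=0xf8
[2+:1] tag=1 & 0x1 = 0x1; word=0xfc
[1+:1] lvl=1 & 0x1 = 0x1; word=0xfe
[0+:1] addr_hi=1 & 0x1 = 0x1; word=0xff
word = 0xff → big-endian bytes:
  [0]=0xff

ff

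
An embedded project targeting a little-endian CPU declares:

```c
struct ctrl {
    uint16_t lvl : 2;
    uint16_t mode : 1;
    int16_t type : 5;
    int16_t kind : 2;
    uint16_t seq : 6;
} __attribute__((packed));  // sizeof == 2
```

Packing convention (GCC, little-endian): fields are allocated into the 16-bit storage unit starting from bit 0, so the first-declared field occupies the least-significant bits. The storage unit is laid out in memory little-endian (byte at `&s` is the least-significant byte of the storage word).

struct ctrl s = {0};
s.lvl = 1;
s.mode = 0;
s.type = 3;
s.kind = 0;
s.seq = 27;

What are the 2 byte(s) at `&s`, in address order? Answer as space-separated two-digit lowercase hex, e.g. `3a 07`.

lvl (2b) val=1 bits=0x1 at bit 0: 0x0001
mode (1b) val=0 bits=0x0 at bit 2: 0x0001
type (5b) val=3 bits=0x3 at bit 3: 0x0019
kind (2b) val=0 bits=0x0 at bit 8: 0x0019
seq (6b) val=27 bits=0x1b at bit 10: 0x6c19
word = 0x6c19 → little-endian bytes:
  [0]=0x19  [1]=0x6c

19 6c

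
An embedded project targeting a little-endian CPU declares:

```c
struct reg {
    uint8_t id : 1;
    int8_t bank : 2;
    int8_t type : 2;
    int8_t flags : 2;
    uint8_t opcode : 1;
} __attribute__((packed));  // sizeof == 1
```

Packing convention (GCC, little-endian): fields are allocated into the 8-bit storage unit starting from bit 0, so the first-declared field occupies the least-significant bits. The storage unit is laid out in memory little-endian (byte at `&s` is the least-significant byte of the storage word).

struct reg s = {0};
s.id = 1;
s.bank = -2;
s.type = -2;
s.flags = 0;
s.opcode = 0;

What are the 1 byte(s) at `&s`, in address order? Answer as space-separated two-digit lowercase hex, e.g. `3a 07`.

15

id:1 = 1 → 0x1 << 0 → word 0x01
bank:2 = -2 → 0x2 << 1 → word 0x05
type:2 = -2 → 0x2 << 3 → word 0x15
flags:2 = 0 → 0x0 << 5 → word 0x15
opcode:1 = 0 → 0x0 << 7 → word 0x15
word = 0x15 → little-endian bytes:
  [0]=0x15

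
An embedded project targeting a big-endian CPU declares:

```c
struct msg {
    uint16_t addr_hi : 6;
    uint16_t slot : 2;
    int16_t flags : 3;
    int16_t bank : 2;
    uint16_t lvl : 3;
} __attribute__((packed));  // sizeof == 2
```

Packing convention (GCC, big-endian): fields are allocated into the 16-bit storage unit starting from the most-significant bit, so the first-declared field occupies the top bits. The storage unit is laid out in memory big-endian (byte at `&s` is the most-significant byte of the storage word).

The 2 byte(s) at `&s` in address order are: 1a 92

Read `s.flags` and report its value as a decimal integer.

-4

[0]=0x1a [1]=0x92 (big-endian) → word 0x1a92
addr_hi [10+:6] = (word>>10) & 0x3f = 6
slot [8+:2] = (word>>8) & 0x3 = 2
flags [5+:3] = (word>>5) & 0x7 = 4  ←
bank [3+:2] = (word>>3) & 0x3 = 2
lvl [0+:3] = (word>>0) & 0x7 = 2
flags signed 3b, MSB=1: 4 - 8 = -4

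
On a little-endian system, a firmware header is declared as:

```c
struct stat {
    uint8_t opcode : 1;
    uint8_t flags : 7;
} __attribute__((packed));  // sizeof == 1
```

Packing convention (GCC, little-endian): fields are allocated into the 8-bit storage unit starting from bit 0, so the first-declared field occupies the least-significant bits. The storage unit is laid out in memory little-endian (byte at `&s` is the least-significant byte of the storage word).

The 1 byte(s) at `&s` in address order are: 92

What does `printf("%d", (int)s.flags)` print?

[0]=0x92 (little-endian) → word 0x92
opcode [0+:1] = (word>>0) & 0x1 = 0
flags [1+:7] = (word>>1) & 0x7f = 73  ←

73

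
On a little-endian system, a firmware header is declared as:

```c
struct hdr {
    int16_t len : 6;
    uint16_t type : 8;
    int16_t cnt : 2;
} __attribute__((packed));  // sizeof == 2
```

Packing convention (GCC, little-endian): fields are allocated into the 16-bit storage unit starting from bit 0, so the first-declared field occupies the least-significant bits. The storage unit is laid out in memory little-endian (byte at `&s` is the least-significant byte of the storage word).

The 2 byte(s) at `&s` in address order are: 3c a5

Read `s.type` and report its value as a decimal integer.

148

[0]=0x3c [1]=0xa5 (little-endian) → word 0xa53c
len [0+:6] = (word>>0) & 0x3f = 60
type [6+:8] = (word>>6) & 0xff = 148  ←
cnt [14+:2] = (word>>14) & 0x3 = 2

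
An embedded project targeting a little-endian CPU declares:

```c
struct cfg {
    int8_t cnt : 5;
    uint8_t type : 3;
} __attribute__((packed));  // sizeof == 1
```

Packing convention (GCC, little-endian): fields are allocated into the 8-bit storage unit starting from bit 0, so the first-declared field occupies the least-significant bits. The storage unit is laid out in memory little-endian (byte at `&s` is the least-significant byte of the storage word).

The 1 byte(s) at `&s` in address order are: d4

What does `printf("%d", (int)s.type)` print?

6

[0]=0xd4 (little-endian) → word 0xd4
cnt [0+:5] = (word>>0) & 0x1f = 20
type [5+:3] = (word>>5) & 0x7 = 6  ←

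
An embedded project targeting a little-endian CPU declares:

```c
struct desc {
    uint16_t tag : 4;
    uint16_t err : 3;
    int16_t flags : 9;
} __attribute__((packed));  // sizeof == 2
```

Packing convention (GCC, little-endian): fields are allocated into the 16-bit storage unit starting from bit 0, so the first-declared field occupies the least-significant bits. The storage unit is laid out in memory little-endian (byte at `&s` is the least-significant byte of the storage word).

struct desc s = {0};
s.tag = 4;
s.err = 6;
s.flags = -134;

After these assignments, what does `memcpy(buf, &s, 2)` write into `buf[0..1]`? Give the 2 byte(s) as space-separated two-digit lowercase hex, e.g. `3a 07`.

64 bd

tag:4 = 4 → 0x4 << 0 → word 0x0004
err:3 = 6 → 0x6 << 4 → word 0x0064
flags:9 = -134 → 0x17a << 7 → word 0xbd64
word = 0xbd64 → little-endian bytes:
  [0]=0x64  [1]=0xbd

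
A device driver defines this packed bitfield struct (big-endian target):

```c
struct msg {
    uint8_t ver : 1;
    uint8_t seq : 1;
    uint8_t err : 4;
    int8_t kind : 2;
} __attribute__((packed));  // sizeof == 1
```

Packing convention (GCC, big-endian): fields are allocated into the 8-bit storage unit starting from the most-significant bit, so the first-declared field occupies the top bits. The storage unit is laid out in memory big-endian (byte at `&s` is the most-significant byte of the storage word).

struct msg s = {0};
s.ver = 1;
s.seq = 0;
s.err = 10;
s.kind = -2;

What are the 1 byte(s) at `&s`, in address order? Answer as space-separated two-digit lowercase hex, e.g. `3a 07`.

ver (1b) val=1 bits=0x1 at bit 7: 0x80
seq (1b) val=0 bits=0x0 at bit 6: 0x80
err (4b) val=10 bits=0xa at bit 2: 0xa8
kind (2b) val=-2 bits=0x2 at bit 0: 0xaa
word = 0xaa → big-endian bytes:
  [0]=0xaa

aa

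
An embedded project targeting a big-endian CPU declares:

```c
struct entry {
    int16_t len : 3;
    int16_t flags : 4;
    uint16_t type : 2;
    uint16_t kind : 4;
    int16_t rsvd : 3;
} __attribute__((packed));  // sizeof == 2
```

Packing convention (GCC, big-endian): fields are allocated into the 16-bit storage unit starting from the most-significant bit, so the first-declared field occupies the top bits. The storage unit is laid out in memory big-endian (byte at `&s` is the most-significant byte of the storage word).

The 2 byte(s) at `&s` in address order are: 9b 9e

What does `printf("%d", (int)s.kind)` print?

3

[0]=0x9b [1]=0x9e (big-endian) → word 0x9b9e
len:3 @ bit 13 → (0x9b9e>>13)&0x7 = 0x4
flags:4 @ bit 9 → (0x9b9e>>9)&0xf = 0xd
type:2 @ bit 7 → (0x9b9e>>7)&0x3 = 0x3
kind:4 @ bit 3 → (0x9b9e>>3)&0xf = 0x3  ←
rsvd:3 @ bit 0 → (0x9b9e>>0)&0x7 = 0x6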